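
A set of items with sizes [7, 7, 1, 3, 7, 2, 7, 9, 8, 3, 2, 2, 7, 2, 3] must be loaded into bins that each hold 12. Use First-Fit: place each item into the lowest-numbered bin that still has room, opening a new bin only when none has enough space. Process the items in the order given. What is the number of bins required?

bin 1: place 7, 5 left
bin 2: place 7, 5 left
bin 1: place 1, 4 left
bin 1: place 3, 1 left
bin 3: place 7, 5 left
bin 2: place 2, 3 left
bin 4: place 7, 5 left
bin 5: place 9, 3 left
bin 6: place 8, 4 left
bin 2: place 3, 0 left
bin 3: place 2, 3 left
bin 3: place 2, 1 left
bin 7: place 7, 5 left
bin 4: place 2, 3 left
bin 4: place 3, 0 left
Final bins: [7,1,3] [7,2,3] [7,2,2] [7,2,3] [9] [8] [7].

7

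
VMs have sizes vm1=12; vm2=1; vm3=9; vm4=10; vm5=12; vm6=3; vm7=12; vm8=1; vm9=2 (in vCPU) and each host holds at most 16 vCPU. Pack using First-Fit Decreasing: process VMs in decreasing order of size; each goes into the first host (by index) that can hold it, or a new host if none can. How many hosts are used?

Sorted descending: 12, 12, 12, 10, 9, 3, 2, 1, 1.
host 1: place 12 vCPU, 4 vCPU left
host 2: place 12 vCPU, 4 vCPU left
host 3: place 12 vCPU, 4 vCPU left
host 4: place 10 vCPU, 6 vCPU left
host 5: place 9 vCPU, 7 vCPU left
host 1: place 3 vCPU, 1 vCPU left
host 2: place 2 vCPU, 2 vCPU left
host 1: place 1 vCPU, 0 vCPU left
host 2: place 1 vCPU, 1 vCPU left
Final hosts: [12,3,1] [12,2,1] [12] [10] [9].

5 hosts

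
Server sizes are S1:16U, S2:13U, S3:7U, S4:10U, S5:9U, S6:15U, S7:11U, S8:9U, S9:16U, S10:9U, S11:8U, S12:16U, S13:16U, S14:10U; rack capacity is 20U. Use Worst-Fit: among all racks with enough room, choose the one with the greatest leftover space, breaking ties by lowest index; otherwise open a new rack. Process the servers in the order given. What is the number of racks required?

Put S1 (16U) in rack 1; 4U remain.
Put S2 (13U) in rack 2; 7U remain.
Put S3 (7U) in rack 2; 0U remain.
Put S4 (10U) in rack 3; 10U remain.
Put S5 (9U) in rack 3; 1U remain.
Put S6 (15U) in rack 4; 5U remain.
Put S7 (11U) in rack 5; 9U remain.
Put S8 (9U) in rack 5; 0U remain.
Put S9 (16U) in rack 6; 4U remain.
Put S10 (9U) in rack 7; 11U remain.
Put S11 (8U) in rack 7; 3U remain.
Put S12 (16U) in rack 8; 4U remain.
Put S13 (16U) in rack 9; 4U remain.
Put S14 (10U) in rack 10; 10U remain.

10 racks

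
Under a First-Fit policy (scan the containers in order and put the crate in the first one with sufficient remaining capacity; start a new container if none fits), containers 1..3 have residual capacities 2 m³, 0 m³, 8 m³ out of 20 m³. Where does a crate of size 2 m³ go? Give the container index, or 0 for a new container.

1

Containers with room: container 1 (2 m³), container 3 (8 m³).
The first with room is container 1.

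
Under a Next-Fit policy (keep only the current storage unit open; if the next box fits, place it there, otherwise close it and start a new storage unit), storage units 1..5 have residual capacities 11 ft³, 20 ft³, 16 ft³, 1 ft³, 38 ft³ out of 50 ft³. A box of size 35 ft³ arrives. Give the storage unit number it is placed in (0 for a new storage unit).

5

Next-Fit only looks at storage unit 5, which has 38 ft³ free.
35 ft³ fits there.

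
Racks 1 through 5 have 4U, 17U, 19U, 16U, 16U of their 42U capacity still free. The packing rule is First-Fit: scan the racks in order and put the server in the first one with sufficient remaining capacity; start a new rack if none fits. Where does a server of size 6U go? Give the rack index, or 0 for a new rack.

2

Racks with room: rack 2 (17U), rack 3 (19U), rack 4 (16U), rack 5 (16U).
The first with room is rack 2.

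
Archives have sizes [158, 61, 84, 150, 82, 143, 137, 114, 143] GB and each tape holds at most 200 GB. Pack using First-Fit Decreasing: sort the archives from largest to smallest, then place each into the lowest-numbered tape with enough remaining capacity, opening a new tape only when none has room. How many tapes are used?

Sorted descending: 158, 150, 143, 143, 137, 114, 84, 82, 61.
tape 1: place 158 GB, 42 GB left
tape 2: place 150 GB, 50 GB left
tape 3: place 143 GB, 57 GB left
tape 4: place 143 GB, 57 GB left
tape 5: place 137 GB, 63 GB left
tape 6: place 114 GB, 86 GB left
tape 6: place 84 GB, 2 GB left
tape 7: place 82 GB, 118 GB left
tape 5: place 61 GB, 2 GB left

7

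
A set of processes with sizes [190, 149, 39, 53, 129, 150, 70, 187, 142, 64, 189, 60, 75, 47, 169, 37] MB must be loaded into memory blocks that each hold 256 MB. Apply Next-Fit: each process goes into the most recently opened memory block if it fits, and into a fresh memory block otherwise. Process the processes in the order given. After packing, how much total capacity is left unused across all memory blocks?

554

190 MB → memory block 1 (remaining 66 MB)
149 MB → memory block 2 (remaining 107 MB)
39 MB → memory block 2 (remaining 68 MB)
53 MB → memory block 2 (remaining 15 MB)
129 MB → memory block 3 (remaining 127 MB)
150 MB → memory block 4 (remaining 106 MB)
70 MB → memory block 4 (remaining 36 MB)
187 MB → memory block 5 (remaining 69 MB)
142 MB → memory block 6 (remaining 114 MB)
64 MB → memory block 6 (remaining 50 MB)
189 MB → memory block 7 (remaining 67 MB)
60 MB → memory block 7 (remaining 7 MB)
75 MB → memory block 8 (remaining 181 MB)
47 MB → memory block 8 (remaining 134 MB)
169 MB → memory block 9 (remaining 87 MB)
37 MB → memory block 9 (remaining 50 MB)
9 memory blocks × 256 MB = 2304 MB; used 1750 MB; unused 554 MB.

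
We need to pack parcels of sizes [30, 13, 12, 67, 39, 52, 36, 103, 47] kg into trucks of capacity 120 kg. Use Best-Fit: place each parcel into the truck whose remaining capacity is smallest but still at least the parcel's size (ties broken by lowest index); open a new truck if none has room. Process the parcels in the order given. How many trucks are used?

Put 30 kg in truck 1; 90 kg remain.
Put 13 kg in truck 1; 77 kg remain.
Put 12 kg in truck 1; 65 kg remain.
Put 67 kg in truck 2; 53 kg remain.
Put 39 kg in truck 2; 14 kg remain.
Put 52 kg in truck 1; 13 kg remain.
Put 36 kg in truck 3; 84 kg remain.
Put 103 kg in truck 4; 17 kg remain.
Put 47 kg in truck 3; 37 kg remain.
Final trucks: [30,13,12,52] [67,39] [36,47] [103].

4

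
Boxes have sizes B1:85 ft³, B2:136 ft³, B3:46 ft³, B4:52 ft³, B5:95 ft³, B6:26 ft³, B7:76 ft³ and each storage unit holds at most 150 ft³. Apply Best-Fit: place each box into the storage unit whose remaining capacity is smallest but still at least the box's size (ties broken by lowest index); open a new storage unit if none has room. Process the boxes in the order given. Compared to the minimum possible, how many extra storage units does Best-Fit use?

0

Best-Fit: [85,46] [136] [52,95] [26,76] → 4 storage units.
Total size 516 ft³; any packing needs at least ⌈516/150⌉ = 4 storage units.
So 4 is already optimal.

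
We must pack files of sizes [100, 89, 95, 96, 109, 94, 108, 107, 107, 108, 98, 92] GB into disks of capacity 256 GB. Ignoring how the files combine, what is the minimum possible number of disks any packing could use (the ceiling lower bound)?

5

Total size = 100 + 89 + 95 + 96 + 109 + 94 + 108 + 107 + 107 + 108 + 98 + 92 = 1203 GB.
⌈1203 / 256⌉ = 5.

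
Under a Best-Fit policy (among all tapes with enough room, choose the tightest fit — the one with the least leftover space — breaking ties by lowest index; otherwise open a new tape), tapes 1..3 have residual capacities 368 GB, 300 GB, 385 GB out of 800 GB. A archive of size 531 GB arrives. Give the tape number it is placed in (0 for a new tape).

No tape has ≥ 531 GB free, so a new tape is opened.

0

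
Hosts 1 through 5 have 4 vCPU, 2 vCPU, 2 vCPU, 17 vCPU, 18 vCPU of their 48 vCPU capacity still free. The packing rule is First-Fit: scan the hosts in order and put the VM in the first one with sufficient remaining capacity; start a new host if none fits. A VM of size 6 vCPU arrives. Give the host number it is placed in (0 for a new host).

Hosts with room: host 4 (17 vCPU), host 5 (18 vCPU).
The first with room is host 4.

4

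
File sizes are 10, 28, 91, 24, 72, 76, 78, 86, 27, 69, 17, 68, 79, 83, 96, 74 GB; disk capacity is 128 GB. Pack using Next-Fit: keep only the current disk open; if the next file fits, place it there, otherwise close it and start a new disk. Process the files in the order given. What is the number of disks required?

disk 1: place 10 GB, 118 GB left
disk 1: place 28 GB, 90 GB left
disk 2: place 91 GB, 37 GB left
disk 2: place 24 GB, 13 GB left
disk 3: place 72 GB, 56 GB left
disk 4: place 76 GB, 52 GB left
disk 5: place 78 GB, 50 GB left
disk 6: place 86 GB, 42 GB left
disk 6: place 27 GB, 15 GB left
disk 7: place 69 GB, 59 GB left
disk 7: place 17 GB, 42 GB left
disk 8: place 68 GB, 60 GB left
disk 9: place 79 GB, 49 GB left
disk 10: place 83 GB, 45 GB left
disk 11: place 96 GB, 32 GB left
disk 12: place 74 GB, 54 GB left

12 disks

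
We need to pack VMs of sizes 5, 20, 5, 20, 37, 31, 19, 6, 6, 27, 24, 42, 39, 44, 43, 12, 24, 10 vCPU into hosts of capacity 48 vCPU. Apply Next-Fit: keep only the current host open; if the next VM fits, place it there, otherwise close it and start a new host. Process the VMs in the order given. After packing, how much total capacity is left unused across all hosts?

5 vCPU → host 1 (remaining 43 vCPU)
20 vCPU → host 1 (remaining 23 vCPU)
5 vCPU → host 1 (remaining 18 vCPU)
20 vCPU → host 2 (remaining 28 vCPU)
37 vCPU → host 3 (remaining 11 vCPU)
31 vCPU → host 4 (remaining 17 vCPU)
19 vCPU → host 5 (remaining 29 vCPU)
6 vCPU → host 5 (remaining 23 vCPU)
6 vCPU → host 5 (remaining 17 vCPU)
27 vCPU → host 6 (remaining 21 vCPU)
24 vCPU → host 7 (remaining 24 vCPU)
42 vCPU → host 8 (remaining 6 vCPU)
39 vCPU → host 9 (remaining 9 vCPU)
44 vCPU → host 10 (remaining 4 vCPU)
43 vCPU → host 11 (remaining 5 vCPU)
12 vCPU → host 12 (remaining 36 vCPU)
24 vCPU → host 12 (remaining 12 vCPU)
10 vCPU → host 12 (remaining 2 vCPU)
12 hosts × 48 vCPU = 576 vCPU; used 414 vCPU; unused 162 vCPU.

162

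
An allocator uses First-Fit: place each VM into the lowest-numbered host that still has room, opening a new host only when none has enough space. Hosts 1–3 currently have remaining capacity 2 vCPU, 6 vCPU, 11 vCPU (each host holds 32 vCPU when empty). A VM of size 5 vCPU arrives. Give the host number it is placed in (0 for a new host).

2

Hosts with room: host 2 (6 vCPU), host 3 (11 vCPU).
The first with room is host 2.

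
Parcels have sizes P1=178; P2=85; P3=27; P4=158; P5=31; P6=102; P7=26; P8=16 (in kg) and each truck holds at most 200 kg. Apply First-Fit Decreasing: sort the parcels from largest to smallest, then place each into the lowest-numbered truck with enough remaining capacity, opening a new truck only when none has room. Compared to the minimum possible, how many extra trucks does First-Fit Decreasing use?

0

First-Fit Decreasing: [178,16] [158,31] [102,85] [27,26] → 4 trucks.
Total size 623 kg; any packing needs at least ⌈623/200⌉ = 4 trucks.
So 4 is already optimal.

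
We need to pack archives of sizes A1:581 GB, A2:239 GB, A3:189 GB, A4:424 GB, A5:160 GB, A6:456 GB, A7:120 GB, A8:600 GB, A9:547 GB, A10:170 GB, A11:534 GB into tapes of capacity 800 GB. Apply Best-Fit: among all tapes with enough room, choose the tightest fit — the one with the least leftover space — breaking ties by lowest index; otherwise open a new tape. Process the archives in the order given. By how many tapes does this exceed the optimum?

Best-Fit: [581,189] [239,424,120] [160,456,170] [600] [547] [534] → 6 tapes.
Total size 4020 GB; any packing needs at least ⌈4020/800⌉ = 6 tapes.
So 6 is already optimal.

0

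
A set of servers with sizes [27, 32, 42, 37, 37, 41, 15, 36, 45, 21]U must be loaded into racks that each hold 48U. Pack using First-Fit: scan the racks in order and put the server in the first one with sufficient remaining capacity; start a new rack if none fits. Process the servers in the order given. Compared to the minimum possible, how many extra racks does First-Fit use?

First-Fit: [27,15] [32] [42] [37] [37] [41] [36] [45] [21] → 9 racks.
8 servers exceed 24U (half the capacity), and no two of those can share a rack, so at least 8 racks are needed.
An optimal packing achieves that bound: [45] [42] [41] [37] [37] [36] [32,15] [27,21] → 8 racks.
Excess: 9 − 8 = 1.

1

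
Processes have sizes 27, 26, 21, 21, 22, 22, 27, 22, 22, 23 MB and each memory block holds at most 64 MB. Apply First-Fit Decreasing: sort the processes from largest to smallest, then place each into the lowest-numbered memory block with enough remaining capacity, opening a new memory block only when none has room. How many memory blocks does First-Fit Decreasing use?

5 memory blocks

Sorted descending: 27, 27, 26, 23, 22, 22, 22, 22, 21, 21.
memory block 1: place 27 MB, 37 MB left
memory block 1: place 27 MB, 10 MB left
memory block 2: place 26 MB, 38 MB left
memory block 2: place 23 MB, 15 MB left
memory block 3: place 22 MB, 42 MB left
memory block 3: place 22 MB, 20 MB left
memory block 4: place 22 MB, 42 MB left
memory block 4: place 22 MB, 20 MB left
memory block 5: place 21 MB, 43 MB left
memory block 5: place 21 MB, 22 MB left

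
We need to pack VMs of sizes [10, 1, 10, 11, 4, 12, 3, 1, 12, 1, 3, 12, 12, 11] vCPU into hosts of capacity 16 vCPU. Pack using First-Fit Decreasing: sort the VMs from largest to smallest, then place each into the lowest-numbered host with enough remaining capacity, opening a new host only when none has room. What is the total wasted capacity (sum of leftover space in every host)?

25

Sorted descending: 12, 12, 12, 12, 11, 11, 10, 10, 4, 3, 3, 1, 1, 1.
12 vCPU → host 1 (remaining 4 vCPU)
12 vCPU → host 2 (remaining 4 vCPU)
12 vCPU → host 3 (remaining 4 vCPU)
12 vCPU → host 4 (remaining 4 vCPU)
11 vCPU → host 5 (remaining 5 vCPU)
11 vCPU → host 6 (remaining 5 vCPU)
10 vCPU → host 7 (remaining 6 vCPU)
10 vCPU → host 8 (remaining 6 vCPU)
4 vCPU → host 1 (remaining 0 vCPU)
3 vCPU → host 2 (remaining 1 vCPU)
3 vCPU → host 3 (remaining 1 vCPU)
1 vCPU → host 2 (remaining 0 vCPU)
1 vCPU → host 3 (remaining 0 vCPU)
1 vCPU → host 4 (remaining 3 vCPU)
8 hosts × 16 vCPU = 128 vCPU; used 103 vCPU; unused 25 vCPU.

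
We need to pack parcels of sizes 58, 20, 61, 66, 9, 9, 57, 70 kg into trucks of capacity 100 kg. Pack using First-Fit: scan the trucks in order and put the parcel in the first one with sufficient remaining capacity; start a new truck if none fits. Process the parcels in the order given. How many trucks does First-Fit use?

58 kg → truck 1 (remaining 42 kg)
20 kg → truck 1 (remaining 22 kg)
61 kg → truck 2 (remaining 39 kg)
66 kg → truck 3 (remaining 34 kg)
9 kg → truck 1 (remaining 13 kg)
9 kg → truck 1 (remaining 4 kg)
57 kg → truck 4 (remaining 43 kg)
70 kg → truck 5 (remaining 30 kg)

5 trucks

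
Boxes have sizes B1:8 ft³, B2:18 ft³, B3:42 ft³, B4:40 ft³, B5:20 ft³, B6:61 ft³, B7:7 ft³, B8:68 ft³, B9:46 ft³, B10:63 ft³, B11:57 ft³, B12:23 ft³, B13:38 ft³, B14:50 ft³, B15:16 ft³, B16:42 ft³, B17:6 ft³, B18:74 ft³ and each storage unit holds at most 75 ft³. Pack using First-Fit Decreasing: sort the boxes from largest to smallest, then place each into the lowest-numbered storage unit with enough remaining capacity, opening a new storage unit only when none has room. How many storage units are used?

11 storage units

Sorted descending: 74, 68, 63, 61, 57, 50, 46, 42, 42, 40, 38, 23, 20, 18, 16, 8, 7, 6.
storage unit 1: place 74 ft³, 1 ft³ left
storage unit 2: place 68 ft³, 7 ft³ left
storage unit 3: place 63 ft³, 12 ft³ left
storage unit 4: place 61 ft³, 14 ft³ left
storage unit 5: place 57 ft³, 18 ft³ left
storage unit 6: place 50 ft³, 25 ft³ left
storage unit 7: place 46 ft³, 29 ft³ left
storage unit 8: place 42 ft³, 33 ft³ left
storage unit 9: place 42 ft³, 33 ft³ left
storage unit 10: place 40 ft³, 35 ft³ left
storage unit 11: place 38 ft³, 37 ft³ left
storage unit 6: place 23 ft³, 2 ft³ left
storage unit 7: place 20 ft³, 9 ft³ left
storage unit 5: place 18 ft³, 0 ft³ left
storage unit 8: place 16 ft³, 17 ft³ left
storage unit 3: place 8 ft³, 4 ft³ left
storage unit 2: place 7 ft³, 0 ft³ left
storage unit 4: place 6 ft³, 8 ft³ left
Final storage units: [74] [68,7] [63,8] [61,6] [57,18] [50,23] [46,20] [42,16] [42] [40] [38].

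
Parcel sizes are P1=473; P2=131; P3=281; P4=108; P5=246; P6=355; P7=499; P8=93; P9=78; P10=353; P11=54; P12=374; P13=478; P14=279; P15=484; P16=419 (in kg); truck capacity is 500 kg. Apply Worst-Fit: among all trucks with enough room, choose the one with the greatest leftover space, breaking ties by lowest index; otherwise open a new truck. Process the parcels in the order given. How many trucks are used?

Put P1 (473 kg) in truck 1; 27 kg remain.
Put P2 (131 kg) in truck 2; 369 kg remain.
Put P3 (281 kg) in truck 2; 88 kg remain.
Put P4 (108 kg) in truck 3; 392 kg remain.
Put P5 (246 kg) in truck 3; 146 kg remain.
Put P6 (355 kg) in truck 4; 145 kg remain.
Put P7 (499 kg) in truck 5; 1 kg remain.
Put P8 (93 kg) in truck 3; 53 kg remain.
Put P9 (78 kg) in truck 4; 67 kg remain.
Put P10 (353 kg) in truck 6; 147 kg remain.
Put P11 (54 kg) in truck 6; 93 kg remain.
Put P12 (374 kg) in truck 7; 126 kg remain.
Put P13 (478 kg) in truck 8; 22 kg remain.
Put P14 (279 kg) in truck 9; 221 kg remain.
Put P15 (484 kg) in truck 10; 16 kg remain.
Put P16 (419 kg) in truck 11; 81 kg remain.

11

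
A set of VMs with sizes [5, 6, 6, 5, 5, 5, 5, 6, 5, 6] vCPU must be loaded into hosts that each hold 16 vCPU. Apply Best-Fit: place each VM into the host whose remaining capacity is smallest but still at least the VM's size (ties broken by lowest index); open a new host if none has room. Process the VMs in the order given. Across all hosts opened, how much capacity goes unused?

10

5 vCPU → host 1 (remaining 11 vCPU)
6 vCPU → host 1 (remaining 5 vCPU)
6 vCPU → host 2 (remaining 10 vCPU)
5 vCPU → host 1 (remaining 0 vCPU)
5 vCPU → host 2 (remaining 5 vCPU)
5 vCPU → host 2 (remaining 0 vCPU)
5 vCPU → host 3 (remaining 11 vCPU)
6 vCPU → host 3 (remaining 5 vCPU)
5 vCPU → host 3 (remaining 0 vCPU)
6 vCPU → host 4 (remaining 10 vCPU)
4 hosts × 16 vCPU = 64 vCPU; used 54 vCPU; unused 10 vCPU.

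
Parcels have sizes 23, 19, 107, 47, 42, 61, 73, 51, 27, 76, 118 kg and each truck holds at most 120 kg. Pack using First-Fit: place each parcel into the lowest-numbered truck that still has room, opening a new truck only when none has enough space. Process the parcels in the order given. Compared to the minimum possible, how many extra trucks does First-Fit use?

1

First-Fit: [23,19,47,27] [107] [42,61] [73] [51] [76] [118] → 7 trucks.
Total size 644 kg; any packing needs at least ⌈644/120⌉ = 6 trucks.
An optimal packing achieves that bound: [118] [107] [76,42] [73,47] [61,51] [27,23,19] → 6 trucks.
Excess: 7 − 6 = 1.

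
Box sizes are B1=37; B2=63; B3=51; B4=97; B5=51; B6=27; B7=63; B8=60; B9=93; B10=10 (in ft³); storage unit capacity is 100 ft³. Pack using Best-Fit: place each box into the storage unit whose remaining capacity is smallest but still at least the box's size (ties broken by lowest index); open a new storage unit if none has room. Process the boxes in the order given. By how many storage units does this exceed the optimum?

Best-Fit: [37,63] [51,27,10] [97] [51] [63] [60] [93] → 7 storage units.
7 boxes exceed 50 ft³ (half the capacity), and no two of those can share a storage unit, so at least 7 storage units are needed.
So 7 is already optimal.

0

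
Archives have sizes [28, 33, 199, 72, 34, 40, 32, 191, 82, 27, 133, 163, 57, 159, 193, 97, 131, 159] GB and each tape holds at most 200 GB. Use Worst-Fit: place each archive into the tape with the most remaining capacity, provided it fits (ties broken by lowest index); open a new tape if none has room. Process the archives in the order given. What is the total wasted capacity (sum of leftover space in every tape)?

Put 28 GB in tape 1; 172 GB remain.
Put 33 GB in tape 1; 139 GB remain.
Put 199 GB in tape 2; 1 GB remain.
Put 72 GB in tape 1; 67 GB remain.
Put 34 GB in tape 1; 33 GB remain.
Put 40 GB in tape 3; 160 GB remain.
Put 32 GB in tape 3; 128 GB remain.
Put 191 GB in tape 4; 9 GB remain.
Put 82 GB in tape 3; 46 GB remain.
Put 27 GB in tape 3; 19 GB remain.
Put 133 GB in tape 5; 67 GB remain.
Put 163 GB in tape 6; 37 GB remain.
Put 57 GB in tape 5; 10 GB remain.
Put 159 GB in tape 7; 41 GB remain.
Put 193 GB in tape 8; 7 GB remain.
Put 97 GB in tape 9; 103 GB remain.
Put 131 GB in tape 10; 69 GB remain.
Put 159 GB in tape 11; 41 GB remain.
11 tapes × 200 GB = 2200 GB; used 1830 GB; unused 370 GB.

370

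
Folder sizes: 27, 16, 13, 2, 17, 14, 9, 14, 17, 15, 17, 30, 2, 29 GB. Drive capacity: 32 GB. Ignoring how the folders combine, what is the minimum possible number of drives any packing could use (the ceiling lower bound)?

7

Total size = 27 + 16 + 13 + 2 + 17 + 14 + 9 + 14 + 17 + 15 + 17 + 30 + 2 + 29 = 222 GB.
⌈222 / 32⌉ = 7.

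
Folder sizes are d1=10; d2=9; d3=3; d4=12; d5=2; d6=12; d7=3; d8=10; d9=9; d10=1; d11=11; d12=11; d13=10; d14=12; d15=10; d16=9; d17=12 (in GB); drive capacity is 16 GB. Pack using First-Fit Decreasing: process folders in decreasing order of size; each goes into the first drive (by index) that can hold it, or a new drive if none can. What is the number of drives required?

Sorted descending: 12, 12, 12, 12, 11, 11, 10, 10, 10, 10, 9, 9, 9, 3, 3, 2, 1.
12 GB → drive 1 (remaining 4 GB)
12 GB → drive 2 (remaining 4 GB)
12 GB → drive 3 (remaining 4 GB)
12 GB → drive 4 (remaining 4 GB)
11 GB → drive 5 (remaining 5 GB)
11 GB → drive 6 (remaining 5 GB)
10 GB → drive 7 (remaining 6 GB)
10 GB → drive 8 (remaining 6 GB)
10 GB → drive 9 (remaining 6 GB)
10 GB → drive 10 (remaining 6 GB)
9 GB → drive 11 (remaining 7 GB)
9 GB → drive 12 (remaining 7 GB)
9 GB → drive 13 (remaining 7 GB)
3 GB → drive 1 (remaining 1 GB)
3 GB → drive 2 (remaining 1 GB)
2 GB → drive 3 (remaining 2 GB)
1 GB → drive 1 (remaining 0 GB)
Final drives: [12,3,1] [12,3] [12,2] [12] [11] [11] [10] [10] [10] [10] [9] [9] [9].

13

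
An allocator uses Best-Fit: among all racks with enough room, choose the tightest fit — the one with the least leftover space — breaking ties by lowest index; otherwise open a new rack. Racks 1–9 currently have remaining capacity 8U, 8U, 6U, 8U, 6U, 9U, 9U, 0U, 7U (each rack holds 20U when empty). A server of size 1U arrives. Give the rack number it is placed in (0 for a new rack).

3

Racks with room: rack 1 (8U), rack 2 (8U), rack 3 (6U), rack 4 (8U), rack 5 (6U), rack 6 (9U), rack 7 (9U), rack 9 (7U).
Tightest fit is rack 3 with 6U free.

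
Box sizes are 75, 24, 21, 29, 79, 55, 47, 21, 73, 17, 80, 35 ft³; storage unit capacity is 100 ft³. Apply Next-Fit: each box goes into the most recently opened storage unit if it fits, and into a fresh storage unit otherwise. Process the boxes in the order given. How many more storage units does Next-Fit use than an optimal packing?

Next-Fit: [75,24] [21,29] [79] [55] [47,21] [73,17] [80] [35] → 8 storage units.
Total size 556 ft³; any packing needs at least ⌈556/100⌉ = 6 storage units.
An optimal packing achieves that bound: [80,17] [79,21] [75,24] [73,21] [55,35] [47,29] → 6 storage units.
Excess: 8 − 6 = 2.

2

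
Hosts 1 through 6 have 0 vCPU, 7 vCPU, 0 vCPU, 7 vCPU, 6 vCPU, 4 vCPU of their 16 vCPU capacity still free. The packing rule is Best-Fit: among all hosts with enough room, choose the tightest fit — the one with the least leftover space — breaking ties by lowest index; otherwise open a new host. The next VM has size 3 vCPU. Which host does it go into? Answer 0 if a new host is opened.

Hosts with room: host 2 (7 vCPU), host 4 (7 vCPU), host 5 (6 vCPU), host 6 (4 vCPU).
Tightest fit is host 6 with 4 vCPU free.

6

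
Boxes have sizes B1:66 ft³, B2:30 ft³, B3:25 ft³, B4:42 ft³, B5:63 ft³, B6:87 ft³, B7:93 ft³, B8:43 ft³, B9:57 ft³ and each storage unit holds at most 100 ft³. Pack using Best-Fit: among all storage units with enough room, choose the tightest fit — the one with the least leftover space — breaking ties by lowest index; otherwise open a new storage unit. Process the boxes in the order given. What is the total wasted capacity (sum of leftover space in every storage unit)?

94

Put B1 (66 ft³) in storage unit 1; 34 ft³ remain.
Put B2 (30 ft³) in storage unit 1; 4 ft³ remain.
Put B3 (25 ft³) in storage unit 2; 75 ft³ remain.
Put B4 (42 ft³) in storage unit 2; 33 ft³ remain.
Put B5 (63 ft³) in storage unit 3; 37 ft³ remain.
Put B6 (87 ft³) in storage unit 4; 13 ft³ remain.
Put B7 (93 ft³) in storage unit 5; 7 ft³ remain.
Put B8 (43 ft³) in storage unit 6; 57 ft³ remain.
Put B9 (57 ft³) in storage unit 6; 0 ft³ remain.
6 storage units × 100 ft³ = 600 ft³; used 506 ft³; unused 94 ft³.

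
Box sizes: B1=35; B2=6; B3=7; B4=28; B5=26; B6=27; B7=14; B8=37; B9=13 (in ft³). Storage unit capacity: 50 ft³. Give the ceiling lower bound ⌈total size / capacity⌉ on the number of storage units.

Total size = 35 + 6 + 7 + 28 + 26 + 27 + 14 + 37 + 13 = 193 ft³.
⌈193 / 50⌉ = 4.

4 storage units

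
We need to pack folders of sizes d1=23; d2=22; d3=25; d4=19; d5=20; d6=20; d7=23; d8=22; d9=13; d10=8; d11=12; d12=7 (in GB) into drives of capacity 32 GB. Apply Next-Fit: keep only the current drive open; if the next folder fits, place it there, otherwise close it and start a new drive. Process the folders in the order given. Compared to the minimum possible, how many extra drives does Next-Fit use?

Next-Fit: [23] [22] [25] [19] [20] [20] [23] [22] [13,8] [12,7] → 10 drives.
8 folders exceed 16 GB (half the capacity), and no two of those can share a drive, so at least 8 drives are needed.
An optimal packing achieves that bound: [25,7] [23,8] [23] [22] [22] [20,12] [20] [19,13] → 8 drives.
Excess: 10 − 8 = 2.

2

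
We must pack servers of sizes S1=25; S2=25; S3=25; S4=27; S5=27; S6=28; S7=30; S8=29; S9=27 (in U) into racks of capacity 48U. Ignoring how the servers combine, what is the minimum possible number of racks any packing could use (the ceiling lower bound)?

6 racks

Total size = 25 + 25 + 25 + 27 + 27 + 28 + 30 + 29 + 27 = 243U.
⌈243 / 48⌉ = 6.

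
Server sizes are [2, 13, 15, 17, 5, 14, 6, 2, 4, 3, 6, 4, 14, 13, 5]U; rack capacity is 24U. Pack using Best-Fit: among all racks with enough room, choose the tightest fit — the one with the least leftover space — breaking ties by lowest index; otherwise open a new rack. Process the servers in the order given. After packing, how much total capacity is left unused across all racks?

Put 2U in rack 1; 22U remain.
Put 13U in rack 1; 9U remain.
Put 15U in rack 2; 9U remain.
Put 17U in rack 3; 7U remain.
Put 5U in rack 3; 2U remain.
Put 14U in rack 4; 10U remain.
Put 6U in rack 1; 3U remain.
Put 2U in rack 3; 0U remain.
Put 4U in rack 2; 5U remain.
Put 3U in rack 1; 0U remain.
Put 6U in rack 4; 4U remain.
Put 4U in rack 4; 0U remain.
Put 14U in rack 5; 10U remain.
Put 13U in rack 6; 11U remain.
Put 5U in rack 2; 0U remain.
6 racks × 24U = 144U; used 123U; unused 21U.

21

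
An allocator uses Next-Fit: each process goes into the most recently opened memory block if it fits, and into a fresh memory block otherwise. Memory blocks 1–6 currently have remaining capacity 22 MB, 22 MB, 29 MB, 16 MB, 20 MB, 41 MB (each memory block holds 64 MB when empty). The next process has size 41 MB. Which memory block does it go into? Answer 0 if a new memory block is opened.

Next-Fit only looks at memory block 6, which has 41 MB free.
41 MB fits there.

6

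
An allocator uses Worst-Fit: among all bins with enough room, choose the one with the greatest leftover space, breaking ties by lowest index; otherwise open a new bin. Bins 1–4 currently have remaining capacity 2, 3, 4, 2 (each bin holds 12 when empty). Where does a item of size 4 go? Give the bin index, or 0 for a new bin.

3

Bins with room: bin 3 (4).
Most room is bin 3 with 4 free.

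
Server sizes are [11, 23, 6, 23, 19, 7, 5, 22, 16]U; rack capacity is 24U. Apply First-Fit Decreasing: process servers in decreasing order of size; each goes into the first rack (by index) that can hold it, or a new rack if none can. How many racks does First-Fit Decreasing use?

Sorted descending: 23, 23, 22, 19, 16, 11, 7, 6, 5.
Put 23U in rack 1; 1U remain.
Put 23U in rack 2; 1U remain.
Put 22U in rack 3; 2U remain.
Put 19U in rack 4; 5U remain.
Put 16U in rack 5; 8U remain.
Put 11U in rack 6; 13U remain.
Put 7U in rack 5; 1U remain.
Put 6U in rack 6; 7U remain.
Put 5U in rack 4; 0U remain.
Final racks: [23] [23] [22] [19,5] [16,7] [11,6].

6 racks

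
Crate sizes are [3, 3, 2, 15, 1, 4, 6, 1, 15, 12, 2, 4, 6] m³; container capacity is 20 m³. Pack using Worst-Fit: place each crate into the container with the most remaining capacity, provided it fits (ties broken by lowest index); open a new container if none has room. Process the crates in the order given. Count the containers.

3 m³ → container 1 (remaining 17 m³)
3 m³ → container 1 (remaining 14 m³)
2 m³ → container 1 (remaining 12 m³)
15 m³ → container 2 (remaining 5 m³)
1 m³ → container 1 (remaining 11 m³)
4 m³ → container 1 (remaining 7 m³)
6 m³ → container 1 (remaining 1 m³)
1 m³ → container 2 (remaining 4 m³)
15 m³ → container 3 (remaining 5 m³)
12 m³ → container 4 (remaining 8 m³)
2 m³ → container 4 (remaining 6 m³)
4 m³ → container 4 (remaining 2 m³)
6 m³ → container 5 (remaining 14 m³)
Final containers: [3,3,2,1,4,6] [15,1] [15] [12,2,4] [6].

5 containers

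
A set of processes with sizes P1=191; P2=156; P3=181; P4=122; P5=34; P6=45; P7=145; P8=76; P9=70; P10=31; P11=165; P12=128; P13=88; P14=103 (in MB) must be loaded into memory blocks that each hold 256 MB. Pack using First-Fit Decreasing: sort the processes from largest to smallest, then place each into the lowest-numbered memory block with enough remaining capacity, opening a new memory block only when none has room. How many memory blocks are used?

Sorted descending: 191, 181, 165, 156, 145, 128, 122, 103, 88, 76, 70, 45, 34, 31.
191 MB → memory block 1 (remaining 65 MB)
181 MB → memory block 2 (remaining 75 MB)
165 MB → memory block 3 (remaining 91 MB)
156 MB → memory block 4 (remaining 100 MB)
145 MB → memory block 5 (remaining 111 MB)
128 MB → memory block 6 (remaining 128 MB)
122 MB → memory block 6 (remaining 6 MB)
103 MB → memory block 5 (remaining 8 MB)
88 MB → memory block 3 (remaining 3 MB)
76 MB → memory block 4 (remaining 24 MB)
70 MB → memory block 2 (remaining 5 MB)
45 MB → memory block 1 (remaining 20 MB)
34 MB → memory block 7 (remaining 222 MB)
31 MB → memory block 7 (remaining 191 MB)
Final memory blocks: [191,45] [181,70] [165,88] [156,76] [145,103] [128,122] [34,31].

7 memory blocks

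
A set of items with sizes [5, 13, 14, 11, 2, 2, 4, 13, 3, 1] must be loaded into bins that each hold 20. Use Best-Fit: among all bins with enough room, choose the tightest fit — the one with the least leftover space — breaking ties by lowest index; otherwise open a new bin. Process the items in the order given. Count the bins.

4 bins

Put 5 in bin 1; 15 remain.
Put 13 in bin 1; 2 remain.
Put 14 in bin 2; 6 remain.
Put 11 in bin 3; 9 remain.
Put 2 in bin 1; 0 remain.
Put 2 in bin 2; 4 remain.
Put 4 in bin 2; 0 remain.
Put 13 in bin 4; 7 remain.
Put 3 in bin 4; 4 remain.
Put 1 in bin 4; 3 remain.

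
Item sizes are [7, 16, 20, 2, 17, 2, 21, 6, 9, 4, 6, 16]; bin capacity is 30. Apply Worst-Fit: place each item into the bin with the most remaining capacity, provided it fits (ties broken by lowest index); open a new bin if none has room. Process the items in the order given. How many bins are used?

5

bin 1: place 7, 23 left
bin 1: place 16, 7 left
bin 2: place 20, 10 left
bin 2: place 2, 8 left
bin 3: place 17, 13 left
bin 3: place 2, 11 left
bin 4: place 21, 9 left
bin 3: place 6, 5 left
bin 4: place 9, 0 left
bin 2: place 4, 4 left
bin 1: place 6, 1 left
bin 5: place 16, 14 left
Final bins: [7,16,6] [20,2,4] [17,2,6] [21,9] [16].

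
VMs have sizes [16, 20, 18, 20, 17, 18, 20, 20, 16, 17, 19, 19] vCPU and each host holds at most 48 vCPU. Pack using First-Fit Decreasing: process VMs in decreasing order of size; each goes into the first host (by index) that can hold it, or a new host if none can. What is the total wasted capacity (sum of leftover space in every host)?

Sorted descending: 20, 20, 20, 20, 19, 19, 18, 18, 17, 17, 16, 16.
20 vCPU → host 1 (remaining 28 vCPU)
20 vCPU → host 1 (remaining 8 vCPU)
20 vCPU → host 2 (remaining 28 vCPU)
20 vCPU → host 2 (remaining 8 vCPU)
19 vCPU → host 3 (remaining 29 vCPU)
19 vCPU → host 3 (remaining 10 vCPU)
18 vCPU → host 4 (remaining 30 vCPU)
18 vCPU → host 4 (remaining 12 vCPU)
17 vCPU → host 5 (remaining 31 vCPU)
17 vCPU → host 5 (remaining 14 vCPU)
16 vCPU → host 6 (remaining 32 vCPU)
16 vCPU → host 6 (remaining 16 vCPU)
6 hosts × 48 vCPU = 288 vCPU; used 220 vCPU; unused 68 vCPU.

68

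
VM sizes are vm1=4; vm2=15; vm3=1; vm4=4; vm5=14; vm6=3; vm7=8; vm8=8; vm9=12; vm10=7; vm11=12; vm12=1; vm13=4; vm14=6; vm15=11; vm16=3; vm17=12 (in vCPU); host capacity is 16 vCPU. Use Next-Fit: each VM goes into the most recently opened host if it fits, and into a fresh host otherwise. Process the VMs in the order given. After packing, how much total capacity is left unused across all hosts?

67

host 1: place vm1 (4 vCPU), 12 vCPU left
host 2: place vm2 (15 vCPU), 1 vCPU left
host 2: place vm3 (1 vCPU), 0 vCPU left
host 3: place vm4 (4 vCPU), 12 vCPU left
host 4: place vm5 (14 vCPU), 2 vCPU left
host 5: place vm6 (3 vCPU), 13 vCPU left
host 5: place vm7 (8 vCPU), 5 vCPU left
host 6: place vm8 (8 vCPU), 8 vCPU left
host 7: place vm9 (12 vCPU), 4 vCPU left
host 8: place vm10 (7 vCPU), 9 vCPU left
host 9: place vm11 (12 vCPU), 4 vCPU left
host 9: place vm12 (1 vCPU), 3 vCPU left
host 10: place vm13 (4 vCPU), 12 vCPU left
host 10: place vm14 (6 vCPU), 6 vCPU left
host 11: place vm15 (11 vCPU), 5 vCPU left
host 11: place vm16 (3 vCPU), 2 vCPU left
host 12: place vm17 (12 vCPU), 4 vCPU left
12 hosts × 16 vCPU = 192 vCPU; used 125 vCPU; unused 67 vCPU.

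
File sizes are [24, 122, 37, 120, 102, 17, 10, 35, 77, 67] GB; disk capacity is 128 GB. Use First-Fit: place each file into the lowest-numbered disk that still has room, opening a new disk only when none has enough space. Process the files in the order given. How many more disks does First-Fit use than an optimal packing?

First-Fit: [24,37,17,10,35] [122] [120] [102] [77] [67] → 6 disks.
Total size 611 GB; any packing needs at least ⌈611/128⌉ = 5 disks.
An optimal packing achieves that bound: [122] [120] [102,24] [77,37,10] [67,35,17] → 5 disks.
Excess: 6 − 5 = 1.

1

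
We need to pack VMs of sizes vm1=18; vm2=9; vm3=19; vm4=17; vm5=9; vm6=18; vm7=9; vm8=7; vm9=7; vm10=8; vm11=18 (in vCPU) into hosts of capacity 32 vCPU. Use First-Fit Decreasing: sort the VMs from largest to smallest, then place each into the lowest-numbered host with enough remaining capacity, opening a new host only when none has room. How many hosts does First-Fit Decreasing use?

Sorted descending: 19, 18, 18, 18, 17, 9, 9, 9, 8, 7, 7.
19 vCPU → host 1 (remaining 13 vCPU)
18 vCPU → host 2 (remaining 14 vCPU)
18 vCPU → host 3 (remaining 14 vCPU)
18 vCPU → host 4 (remaining 14 vCPU)
17 vCPU → host 5 (remaining 15 vCPU)
9 vCPU → host 1 (remaining 4 vCPU)
9 vCPU → host 2 (remaining 5 vCPU)
9 vCPU → host 3 (remaining 5 vCPU)
8 vCPU → host 4 (remaining 6 vCPU)
7 vCPU → host 5 (remaining 8 vCPU)
7 vCPU → host 5 (remaining 1 vCPU)
Final hosts: [19,9] [18,9] [18,9] [18,8] [17,7,7].

5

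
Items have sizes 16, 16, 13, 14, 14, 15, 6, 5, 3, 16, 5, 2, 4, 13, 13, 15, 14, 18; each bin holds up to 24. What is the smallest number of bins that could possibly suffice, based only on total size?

Total size = 16 + 16 + 13 + 14 + 14 + 15 + 6 + 5 + 3 + 16 + 5 + 2 + 4 + 13 + 13 + 15 + 14 + 18 = 202.
⌈202 / 24⌉ = 9.

9 bins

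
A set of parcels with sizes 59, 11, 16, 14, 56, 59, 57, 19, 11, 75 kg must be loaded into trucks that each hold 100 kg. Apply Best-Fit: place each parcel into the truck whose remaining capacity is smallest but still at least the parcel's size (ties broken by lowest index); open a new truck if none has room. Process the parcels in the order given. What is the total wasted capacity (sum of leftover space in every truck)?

59 kg → truck 1 (remaining 41 kg)
11 kg → truck 1 (remaining 30 kg)
16 kg → truck 1 (remaining 14 kg)
14 kg → truck 1 (remaining 0 kg)
56 kg → truck 2 (remaining 44 kg)
59 kg → truck 3 (remaining 41 kg)
57 kg → truck 4 (remaining 43 kg)
19 kg → truck 3 (remaining 22 kg)
11 kg → truck 3 (remaining 11 kg)
75 kg → truck 5 (remaining 25 kg)
5 trucks × 100 kg = 500 kg; used 377 kg; unused 123 kg.

123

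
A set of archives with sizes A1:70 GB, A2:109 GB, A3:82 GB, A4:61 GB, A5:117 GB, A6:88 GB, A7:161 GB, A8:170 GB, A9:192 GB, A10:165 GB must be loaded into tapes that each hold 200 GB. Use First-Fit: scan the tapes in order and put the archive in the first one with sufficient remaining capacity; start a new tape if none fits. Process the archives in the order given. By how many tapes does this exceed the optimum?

1

First-Fit: [70,109] [82,61] [117] [88] [161] [170] [192] [165] → 8 tapes.
Total size 1215 GB; any packing needs at least ⌈1215/200⌉ = 7 tapes.
An optimal packing achieves that bound: [192] [170] [165] [161] [117,82] [109,88] [70,61] → 7 tapes.
Excess: 8 − 7 = 1.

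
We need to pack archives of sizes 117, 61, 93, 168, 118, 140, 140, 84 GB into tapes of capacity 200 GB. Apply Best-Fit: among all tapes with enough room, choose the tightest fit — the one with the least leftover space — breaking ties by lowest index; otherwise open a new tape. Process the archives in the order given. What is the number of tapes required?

6

tape 1: place 117 GB, 83 GB left
tape 1: place 61 GB, 22 GB left
tape 2: place 93 GB, 107 GB left
tape 3: place 168 GB, 32 GB left
tape 4: place 118 GB, 82 GB left
tape 5: place 140 GB, 60 GB left
tape 6: place 140 GB, 60 GB left
tape 2: place 84 GB, 23 GB left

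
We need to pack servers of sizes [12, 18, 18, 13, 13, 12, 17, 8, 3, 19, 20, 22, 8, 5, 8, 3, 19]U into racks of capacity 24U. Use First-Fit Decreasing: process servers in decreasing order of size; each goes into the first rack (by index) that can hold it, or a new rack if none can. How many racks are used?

Sorted descending: 22, 20, 19, 19, 18, 18, 17, 13, 13, 12, 12, 8, 8, 8, 5, 3, 3.
22U → rack 1 (remaining 2U)
20U → rack 2 (remaining 4U)
19U → rack 3 (remaining 5U)
19U → rack 4 (remaining 5U)
18U → rack 5 (remaining 6U)
18U → rack 6 (remaining 6U)
17U → rack 7 (remaining 7U)
13U → rack 8 (remaining 11U)
13U → rack 9 (remaining 11U)
12U → rack 10 (remaining 12U)
12U → rack 10 (remaining 0U)
8U → rack 8 (remaining 3U)
8U → rack 9 (remaining 3U)
8U → rack 11 (remaining 16U)
5U → rack 3 (remaining 0U)
3U → rack 2 (remaining 1U)
3U → rack 4 (remaining 2U)
Final racks: [22] [20,3] [19,5] [19,3] [18] [18] [17] [13,8] [13,8] [12,12] [8].

11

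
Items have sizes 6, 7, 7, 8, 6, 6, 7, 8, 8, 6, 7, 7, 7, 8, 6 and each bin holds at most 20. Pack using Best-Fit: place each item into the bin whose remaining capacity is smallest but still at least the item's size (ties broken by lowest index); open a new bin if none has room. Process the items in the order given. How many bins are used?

Put 6 in bin 1; 14 remain.
Put 7 in bin 1; 7 remain.
Put 7 in bin 1; 0 remain.
Put 8 in bin 2; 12 remain.
Put 6 in bin 2; 6 remain.
Put 6 in bin 2; 0 remain.
Put 7 in bin 3; 13 remain.
Put 8 in bin 3; 5 remain.
Put 8 in bin 4; 12 remain.
Put 6 in bin 4; 6 remain.
Put 7 in bin 5; 13 remain.
Put 7 in bin 5; 6 remain.
Put 7 in bin 6; 13 remain.
Put 8 in bin 6; 5 remain.
Put 6 in bin 4; 0 remain.
Final bins: [6,7,7] [8,6,6] [7,8] [8,6,6] [7,7] [7,8].

6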